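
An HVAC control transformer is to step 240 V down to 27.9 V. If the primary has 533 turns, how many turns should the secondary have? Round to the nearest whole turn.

N_s = 62 turns

N_s/N_p = V_s/V_p, so N_s = 533 × 27.9/240 = 62.0 ≈ 62 turns.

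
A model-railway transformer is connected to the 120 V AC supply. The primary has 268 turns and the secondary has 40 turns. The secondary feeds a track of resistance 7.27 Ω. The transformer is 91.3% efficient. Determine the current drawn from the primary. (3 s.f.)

I_p ≈ 0.403 A

V_s = 120 × 40/268 = 17.910 V.
I_s = V_s/R = 17.910/7.27 = 2.4636 A.
P_out = V_s I_s = 17.910 × 2.4636 = 44.124 W.
P_in = P_out/η = 44.124/0.913 = 48.329 W.
I_p = P_in/V_p = 48.329/120 = 0.403 A.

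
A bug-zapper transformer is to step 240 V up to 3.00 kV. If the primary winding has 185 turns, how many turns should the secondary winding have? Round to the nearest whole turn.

N_s/N_p = V_s/V_p, so N_s = 185 × 3000/240 = 2312.5 ≈ 2312 turns.

N_s = 2312 turns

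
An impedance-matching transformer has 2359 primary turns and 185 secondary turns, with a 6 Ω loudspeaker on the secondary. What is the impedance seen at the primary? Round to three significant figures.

Z_p = (N_p/N_s)² × Z_s = (2359/185)² × 6 = 976 Ω.

Z_p ≈ 976 Ω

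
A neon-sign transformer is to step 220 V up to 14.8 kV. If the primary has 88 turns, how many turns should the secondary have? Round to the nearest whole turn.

N_s/N_p = V_s/V_p, so N_s = 88 × 14800/220 = 5920.0 ≈ 5920 turns.

N_s = 5920 turns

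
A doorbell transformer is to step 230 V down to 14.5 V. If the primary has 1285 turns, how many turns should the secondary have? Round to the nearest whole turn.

N_s/N_p = V_s/V_p, so N_s = 1285 × 14.5/230 = 81.0 ≈ 81 turns.

N_s = 81 turns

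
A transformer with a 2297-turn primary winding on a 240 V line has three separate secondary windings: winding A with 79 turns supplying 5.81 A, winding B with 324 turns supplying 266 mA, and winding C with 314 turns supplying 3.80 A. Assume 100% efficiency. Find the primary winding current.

V_A = 240 × 79/2297 = 8.2542 V; V_B = 240 × 324/2297 = 33.853 V; V_C = 240 × 314/2297 = 32.808 V.
P_out = V_A I_A + V_B I_B + V_C I_C = 8.2542×5.81 + 33.853×0.266 + 32.808×3.80 = 47.957 + 9.0049 + 124.67 = 181.63 W.
Ideal ⇒ P_in = P_out, so I_p = P_out/V_p = 181.63/240 = 0.757 A.

I_p ≈ 0.757 A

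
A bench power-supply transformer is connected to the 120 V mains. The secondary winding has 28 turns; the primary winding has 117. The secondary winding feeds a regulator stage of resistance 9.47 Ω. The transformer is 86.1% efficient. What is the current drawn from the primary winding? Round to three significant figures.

I_p ≈ 0.843 A

V_s = 120 × 28/117 = 28.718 V.
I_s = V_s/R = 28.718/9.47 = 3.0325 A.
P_out = V_s I_s = 28.718 × 3.0325 = 87.088 W.
P_in = P_out/η = 87.088/0.861 = 101.15 W.
I_p = P_in/V_p = 101.15/120 = 0.843 A.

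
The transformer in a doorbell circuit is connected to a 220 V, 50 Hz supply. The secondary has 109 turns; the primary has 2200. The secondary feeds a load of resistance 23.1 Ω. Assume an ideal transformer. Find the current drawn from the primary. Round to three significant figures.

I_p ≈ 0.0234 A

V_s = V_p × N_s/N_p = 220 × 109/2200 = 10.900 V.
I_s = V_s/R = 10.900/23.1 = 0.47186 A.
For an ideal transformer I_p N_p = I_s N_s, so I_p = 0.47186 × 109/2200 = 0.0234 A.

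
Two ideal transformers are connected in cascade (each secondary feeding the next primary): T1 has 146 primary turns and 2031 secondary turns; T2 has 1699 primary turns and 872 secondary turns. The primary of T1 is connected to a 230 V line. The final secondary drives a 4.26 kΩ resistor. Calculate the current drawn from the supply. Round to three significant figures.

I_supply ≈ 2.75 A

After T1: V = 230.00 × 2031/146 = 3199.5 V.
After T2: V = 3199.5 × 872/1699 = 1642.1 V.
I_load = 1642.1/4260 = 0.38548 A, so P_out = 1642.1 × 0.38548 = 633.00 W.
All ideal ⇒ P_in = P_out, so I_supply = 633.00/230 = 2.75 A.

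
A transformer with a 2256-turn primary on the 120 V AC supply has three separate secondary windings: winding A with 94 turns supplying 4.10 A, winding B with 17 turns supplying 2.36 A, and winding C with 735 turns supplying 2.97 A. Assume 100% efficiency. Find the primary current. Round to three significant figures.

I_p ≈ 1.16 A

V_A = 120 × 94/2256 = 5.0000 V; V_B = 120 × 17/2256 = 0.90426 V; V_C = 120 × 735/2256 = 39.096 V.
P_out = V_A I_A + V_B I_B + V_C I_C = 5.0000×4.10 + 0.90426×2.36 + 39.096×2.97 = 20.500 + 2.1340 + 116.11 = 138.75 W.
Ideal ⇒ P_in = P_out, so I_p = P_out/V_p = 138.75/120 = 1.16 A.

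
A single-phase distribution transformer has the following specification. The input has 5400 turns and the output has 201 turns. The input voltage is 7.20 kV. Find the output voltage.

V_out ≈ 268 V

V_out/V_in = N_out/N_in, so V_out = 7200 × 201/5400 = 268 V.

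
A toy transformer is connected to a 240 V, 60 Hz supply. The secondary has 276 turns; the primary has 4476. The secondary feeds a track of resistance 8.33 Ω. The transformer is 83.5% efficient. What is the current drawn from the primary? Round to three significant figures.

V_s = 240 × 276/4476 = 14.799 V.
I_s = V_s/R = 14.799/8.33 = 1.7766 A.
P_out = V_s I_s = 14.799 × 1.7766 = 26.292 W.
P_in = P_out/η = 26.292/0.835 = 31.487 W.
I_p = P_in/V_p = 31.487/240 = 0.131 A.

I_p ≈ 0.131 A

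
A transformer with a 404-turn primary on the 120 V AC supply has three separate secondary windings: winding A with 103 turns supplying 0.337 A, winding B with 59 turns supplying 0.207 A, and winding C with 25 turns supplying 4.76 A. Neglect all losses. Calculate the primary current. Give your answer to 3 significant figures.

V_A = 120 × 103/404 = 30.594 V; V_B = 120 × 59/404 = 17.525 V; V_C = 120 × 25/404 = 7.4257 V.
P_out = V_A I_A + V_B I_B + V_C I_C = 30.594×0.337 + 17.525×0.207 + 7.4257×4.76 = 10.310 + 3.6276 + 35.347 = 49.284 W.
Ideal ⇒ P_in = P_out, so I_p = P_out/V_p = 49.284/120 = 0.411 A.

I_p ≈ 0.411 A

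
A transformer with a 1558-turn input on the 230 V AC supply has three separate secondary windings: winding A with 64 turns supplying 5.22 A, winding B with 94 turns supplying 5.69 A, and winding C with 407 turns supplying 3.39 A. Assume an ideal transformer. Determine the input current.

V_A = 230 × 64/1558 = 9.4480 V; V_B = 230 × 94/1558 = 13.877 V; V_C = 230 × 407/1558 = 60.083 V.
P_out = V_A I_A + V_B I_B + V_C I_C = 9.4480×5.22 + 13.877×5.69 + 60.083×3.39 = 49.319 + 78.959 + 203.68 = 331.96 W.
Ideal ⇒ P_in = P_out, so I_in = P_out/V_in = 331.96/230 = 1.44 A.

I_in ≈ 1.44 A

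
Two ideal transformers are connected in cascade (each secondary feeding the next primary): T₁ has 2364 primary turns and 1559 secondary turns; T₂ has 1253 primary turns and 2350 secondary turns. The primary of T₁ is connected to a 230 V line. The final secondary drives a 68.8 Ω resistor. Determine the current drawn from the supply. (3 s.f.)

I_supply ≈ 5.11 A

After T₁: V = 230.00 × 1559/2364 = 151.68 V.
After T₂: V = 151.68 × 2350/1253 = 284.47 V.
I_load = 284.47/68.8 = 4.1348 A, so P_out = 284.47 × 4.1348 = 1176.2 W.
All ideal ⇒ P_in = P_out, so I_supply = 1176.2/230 = 5.11 A.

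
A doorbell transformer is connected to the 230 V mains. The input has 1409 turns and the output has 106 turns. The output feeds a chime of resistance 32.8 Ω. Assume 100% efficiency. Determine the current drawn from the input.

I_in ≈ 0.0397 A

V_out = V_in × N_out/N_in = 230 × 106/1409 = 17.303 V.
I_out = V_out/R = 17.303/32.8 = 0.52753 A.
For an ideal transformer I_in N_in = I_out N_out, so I_in = 0.52753 × 106/1409 = 0.0397 A.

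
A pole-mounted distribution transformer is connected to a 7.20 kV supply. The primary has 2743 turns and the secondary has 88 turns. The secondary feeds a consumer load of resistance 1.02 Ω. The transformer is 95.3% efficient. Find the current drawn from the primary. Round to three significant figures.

I_p ≈ 7.62 A

V_s = 7200 × 88/2743 = 230.99 V.
I_s = V_s/R = 230.99/1.02 = 226.46 A.
P_out = V_s I_s = 230.99 × 226.46 = 52309 W.
P_in = P_out/η = 52309/0.953 = 54889 W.
I_p = P_in/V_p = 54889/7200 = 7.62 A.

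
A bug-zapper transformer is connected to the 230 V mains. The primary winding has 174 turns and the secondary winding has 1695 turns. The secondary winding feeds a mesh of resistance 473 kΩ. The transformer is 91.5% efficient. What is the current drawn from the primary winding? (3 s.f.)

V_s = 230 × 1695/174 = 2240.5 V.
I_s = V_s/R = 2240.5/473000 = 0.0047368 A.
P_out = V_s I_s = 2240.5 × 0.0047368 = 10.613 W.
P_in = P_out/η = 10.613/0.915 = 11.599 W.
I_p = P_in/V_p = 11.599/230 = 0.0504 A.

I_p ≈ 0.0504 A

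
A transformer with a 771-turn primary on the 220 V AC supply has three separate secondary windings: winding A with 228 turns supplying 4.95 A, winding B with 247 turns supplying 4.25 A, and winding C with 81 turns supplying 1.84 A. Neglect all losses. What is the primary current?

I_p ≈ 3.02 A

V_A = 220 × 228/771 = 65.058 V; V_B = 220 × 247/771 = 70.480 V; V_C = 220 × 81/771 = 23.113 V.
P_out = V_A I_A + V_B I_B + V_C I_C = 65.058×4.95 + 70.480×4.25 + 23.113×1.84 = 322.04 + 299.54 + 42.528 = 664.11 W.
Ideal ⇒ P_in = P_out, so I_p = P_out/V_p = 664.11/220 = 3.02 A.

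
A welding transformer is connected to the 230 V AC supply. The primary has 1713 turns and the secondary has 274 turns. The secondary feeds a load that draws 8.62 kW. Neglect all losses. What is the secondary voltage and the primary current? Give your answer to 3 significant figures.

V_s = V_p × N_s/N_p = 230 × 274/1713 = 36.789 V.
I_s = P/V_s = 8620/36.789 = 234.31 A.
I_p = I_s × N_s/N_p = 234.31 × 274/1713 = 37.5 A.

V_s ≈ 36.8 V, I_p ≈ 37.5 A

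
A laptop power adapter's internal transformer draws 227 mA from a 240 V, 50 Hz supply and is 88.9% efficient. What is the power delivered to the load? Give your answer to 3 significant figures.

P_in = V_in I_in = 240 × 0.227 = 54.480 W.
P_out = η P_in = 0.889 × 54.480 = 48.4 W.

P_out ≈ 48.4 W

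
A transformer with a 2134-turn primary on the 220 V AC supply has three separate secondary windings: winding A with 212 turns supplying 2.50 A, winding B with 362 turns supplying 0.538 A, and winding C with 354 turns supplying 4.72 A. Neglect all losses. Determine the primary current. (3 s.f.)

V_A = 220 × 212/2134 = 21.856 V; V_B = 220 × 362/2134 = 37.320 V; V_C = 220 × 354/2134 = 36.495 V.
P_out = V_A I_A + V_B I_B + V_C I_C = 21.856×2.50 + 37.320×0.538 + 36.495×4.72 = 54.639 + 20.078 + 172.26 = 246.97 W.
Ideal ⇒ P_in = P_out, so I_p = P_out/V_p = 246.97/220 = 1.12 A.

I_p ≈ 1.12 A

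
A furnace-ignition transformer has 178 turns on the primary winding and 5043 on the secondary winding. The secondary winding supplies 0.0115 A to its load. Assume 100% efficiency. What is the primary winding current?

For an ideal transformer I_p/I_s = N_s/N_p, so I_p = 0.0115 × 5043/178 = 0.326 A.

I_p ≈ 0.326 A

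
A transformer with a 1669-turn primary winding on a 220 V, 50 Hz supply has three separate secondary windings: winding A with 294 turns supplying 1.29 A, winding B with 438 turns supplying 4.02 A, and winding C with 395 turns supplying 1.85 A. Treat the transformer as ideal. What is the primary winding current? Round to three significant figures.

V_A = 220 × 294/1669 = 38.754 V; V_B = 220 × 438/1669 = 57.735 V; V_C = 220 × 395/1669 = 52.067 V.
P_out = V_A I_A + V_B I_B + V_C I_C = 38.754×1.29 + 57.735×4.02 + 52.067×1.85 = 49.992 + 232.10 + 96.324 = 378.41 W.
Ideal ⇒ P_in = P_out, so I_p = P_out/V_p = 378.41/220 = 1.72 A.

I_p ≈ 1.72 A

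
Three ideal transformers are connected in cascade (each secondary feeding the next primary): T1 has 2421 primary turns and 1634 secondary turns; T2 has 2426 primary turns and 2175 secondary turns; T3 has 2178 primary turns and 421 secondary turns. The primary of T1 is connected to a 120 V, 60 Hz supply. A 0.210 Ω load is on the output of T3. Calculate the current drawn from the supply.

I_supply ≈ 7.82 A

After T1: V = 120.00 × 1634/2421 = 80.991 V.
After T2: V = 80.991 × 2175/2426 = 72.612 V.
After T3: V = 72.612 × 421/2178 = 14.036 V.
I_load = 14.036/0.210 = 66.836 A, so P_out = 14.036 × 66.836 = 938.09 W.
All ideal ⇒ P_in = P_out, so I_supply = 938.09/120 = 7.82 A.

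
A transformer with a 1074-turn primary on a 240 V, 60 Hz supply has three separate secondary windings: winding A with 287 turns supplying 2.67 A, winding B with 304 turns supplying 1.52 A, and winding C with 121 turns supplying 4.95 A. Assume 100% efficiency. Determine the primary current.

I_p ≈ 1.70 A

V_A = 240 × 287/1074 = 64.134 V; V_B = 240 × 304/1074 = 67.933 V; V_C = 240 × 121/1074 = 27.039 V.
P_out = V_A I_A + V_B I_B + V_C I_C = 64.134×2.67 + 67.933×1.52 + 27.039×4.95 = 171.24 + 103.26 + 133.84 = 408.34 W.
Ideal ⇒ P_in = P_out, so I_p = P_out/V_p = 408.34/240 = 1.70 A.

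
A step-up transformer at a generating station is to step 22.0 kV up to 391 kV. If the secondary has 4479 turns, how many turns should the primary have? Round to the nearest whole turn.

N_p/N_s = V_p/V_s, so N_p = 4479 × 22000/391000 = 252.0 ≈ 252 turns.

N_p = 252 turns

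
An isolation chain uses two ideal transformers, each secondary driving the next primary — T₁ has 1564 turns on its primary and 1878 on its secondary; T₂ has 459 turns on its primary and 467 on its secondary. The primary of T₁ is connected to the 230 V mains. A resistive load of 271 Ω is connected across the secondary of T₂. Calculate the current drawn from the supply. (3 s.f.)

Secondary of T₁: V = 230.00 × 1878/1564 = 276.18 V.
Secondary of T₂: V = 276.18 × 467/459 = 280.99 V.
I_load = 280.99/271 = 1.0369 A, so P_out = 280.99 × 1.0369 = 291.35 W.
All ideal ⇒ P_in = P_out, so I_supply = 291.35/230 = 1.27 A.

I_supply ≈ 1.27 A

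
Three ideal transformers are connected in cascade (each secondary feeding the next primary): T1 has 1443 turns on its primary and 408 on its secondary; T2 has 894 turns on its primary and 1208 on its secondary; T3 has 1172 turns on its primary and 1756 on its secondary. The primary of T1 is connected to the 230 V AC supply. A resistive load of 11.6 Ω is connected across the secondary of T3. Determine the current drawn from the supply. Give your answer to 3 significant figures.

Secondary of T1: V = 230.00 × 408/1443 = 65.031 V.
Secondary of T2: V = 65.031 × 1208/894 = 87.872 V.
Secondary of T3: V = 87.872 × 1756/1172 = 131.66 V.
I_load = 131.66/11.6 = 11.350 A, so P_out = 131.66 × 11.350 = 1494.3 W.
All ideal ⇒ P_in = P_out, so I_supply = 1494.3/230 = 6.50 A.

I_supply ≈ 6.50 A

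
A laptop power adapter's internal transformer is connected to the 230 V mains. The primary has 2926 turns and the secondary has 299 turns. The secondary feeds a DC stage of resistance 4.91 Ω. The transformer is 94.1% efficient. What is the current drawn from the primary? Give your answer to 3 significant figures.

I_p ≈ 0.520 A

V_s = 230 × 299/2926 = 23.503 V.
I_s = V_s/R = 23.503/4.91 = 4.7868 A.
P_out = V_s I_s = 23.503 × 4.7868 = 112.50 W.
P_in = P_out/η = 112.50/0.941 = 119.56 W.
I_p = P_in/V_p = 119.56/230 = 0.520 A.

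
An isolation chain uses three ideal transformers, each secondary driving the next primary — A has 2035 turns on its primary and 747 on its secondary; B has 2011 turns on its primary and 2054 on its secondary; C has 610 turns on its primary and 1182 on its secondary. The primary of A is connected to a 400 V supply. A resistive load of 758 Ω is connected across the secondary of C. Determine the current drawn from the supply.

After A: V = 400.00 × 747/2035 = 146.83 V.
After B: V = 146.83 × 2054/2011 = 149.97 V.
After C: V = 149.97 × 1182/610 = 290.60 V.
I_load = 290.60/758 = 0.38337 A, so P_out = 290.60 × 0.38337 = 111.41 W.
All ideal ⇒ P_in = P_out, so I_supply = 111.41/400 = 0.279 A.

I_supply ≈ 0.279 A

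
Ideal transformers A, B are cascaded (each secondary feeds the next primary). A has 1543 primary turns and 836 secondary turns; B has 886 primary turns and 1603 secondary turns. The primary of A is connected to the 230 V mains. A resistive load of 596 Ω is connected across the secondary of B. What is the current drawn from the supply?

After A: V = 230.00 × 836/1543 = 124.61 V.
After B: V = 124.61 × 1603/886 = 225.46 V.
I_load = 225.46/596 = 0.37829 A, so P_out = 225.46 × 0.37829 = 85.288 W.
All ideal ⇒ P_in = P_out, so I_supply = 85.288/230 = 0.371 A.

I_supply ≈ 0.371 A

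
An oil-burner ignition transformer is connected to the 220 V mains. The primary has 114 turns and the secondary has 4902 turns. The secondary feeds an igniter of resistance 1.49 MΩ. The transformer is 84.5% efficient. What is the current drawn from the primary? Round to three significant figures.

V_s = 220 × 4902/114 = 9460.0 V.
I_s = V_s/R = 9460.0/(1.49×10^6) = 0.0063490 A.
P_out = V_s I_s = 9460.0 × 0.0063490 = 60.061 W.
P_in = P_out/η = 60.061/0.845 = 71.079 W.
I_p = P_in/V_p = 71.079/220 = 0.323 A.

I_p ≈ 0.323 A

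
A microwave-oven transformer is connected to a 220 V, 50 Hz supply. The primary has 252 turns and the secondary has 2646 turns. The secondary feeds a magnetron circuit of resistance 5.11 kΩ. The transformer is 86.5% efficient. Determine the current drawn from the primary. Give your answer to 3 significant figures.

I_p ≈ 5.49 A

V_s = 220 × 2646/252 = 2310.0 V.
I_s = V_s/R = 2310.0/5110 = 0.45205 A.
P_out = V_s I_s = 2310.0 × 0.45205 = 1044.2 W.
P_in = P_out/η = 1044.2/0.865 = 1207.2 W.
I_p = P_in/V_p = 1207.2/220 = 5.49 A.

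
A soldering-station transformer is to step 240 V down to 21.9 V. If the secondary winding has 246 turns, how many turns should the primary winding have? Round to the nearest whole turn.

N_p = 2696 turns

N_p/N_s = V_p/V_s, so N_p = 246 × 240/21.9 = 2695.9 ≈ 2696 turns.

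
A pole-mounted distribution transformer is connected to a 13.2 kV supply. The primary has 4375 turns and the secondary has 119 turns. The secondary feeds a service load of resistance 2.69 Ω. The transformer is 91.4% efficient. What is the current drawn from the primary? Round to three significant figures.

V_s = 13200 × 119/4375 = 359.04 V.
I_s = V_s/R = 359.04/2.69 = 133.47 A.
P_out = V_s I_s = 359.04 × 133.47 = 47922 W.
P_in = P_out/η = 47922/0.914 = 52431 W.
I_p = P_in/V_p = 52431/13200 = 3.97 A.

I_p ≈ 3.97 A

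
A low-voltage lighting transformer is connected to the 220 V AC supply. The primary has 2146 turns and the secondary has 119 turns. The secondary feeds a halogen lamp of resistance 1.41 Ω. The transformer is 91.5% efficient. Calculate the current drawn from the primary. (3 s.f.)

I_p ≈ 0.524 A

V_s = 220 × 119/2146 = 12.199 V.
I_s = V_s/R = 12.199/1.41 = 8.6521 A.
P_out = V_s I_s = 12.199 × 8.6521 = 105.55 W.
P_in = P_out/η = 105.55/0.915 = 115.36 W.
I_p = P_in/V_p = 115.36/220 = 0.524 A.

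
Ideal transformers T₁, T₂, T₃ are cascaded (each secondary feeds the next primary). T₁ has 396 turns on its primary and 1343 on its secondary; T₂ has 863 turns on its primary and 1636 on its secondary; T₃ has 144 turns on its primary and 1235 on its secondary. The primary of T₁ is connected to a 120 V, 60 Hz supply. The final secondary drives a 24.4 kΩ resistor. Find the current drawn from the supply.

After T₁: V = 120.00 × 1343/396 = 406.97 V.
After T₂: V = 406.97 × 1636/863 = 771.50 V.
After T₃: V = 771.50 × 1235/144 = 6616.7 V.
I_load = 6616.7/24400 = 0.27117 A, so P_out = 6616.7 × 0.27117 = 1794.3 W.
All ideal ⇒ P_in = P_out, so I_supply = 1794.3/120 = 15.0 A.

I_supply ≈ 15.0 A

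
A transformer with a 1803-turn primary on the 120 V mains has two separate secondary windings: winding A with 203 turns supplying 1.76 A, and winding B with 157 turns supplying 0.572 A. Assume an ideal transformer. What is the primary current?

V_A = 120 × 203/1803 = 13.511 V; V_B = 120 × 157/1803 = 10.449 V.
P_out = V_A I_A + V_B I_B = 13.511×1.76 + 10.449×0.572 = 23.779 + 5.9770 = 29.756 W.
Ideal ⇒ P_in = P_out, so I_p = P_out/V_p = 29.756/120 = 0.248 A.

I_p ≈ 0.248 A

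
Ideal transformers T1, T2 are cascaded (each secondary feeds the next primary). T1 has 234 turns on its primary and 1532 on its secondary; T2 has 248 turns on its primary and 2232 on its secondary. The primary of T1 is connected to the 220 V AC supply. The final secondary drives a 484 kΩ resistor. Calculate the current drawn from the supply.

Secondary of T1: V = 220.00 × 1532/234 = 1440.3 V.
Secondary of T2: V = 1440.3 × 2232/248 = 12963 V.
I_load = 12963/484000 = 0.026783 A, so P_out = 12963 × 0.026783 = 347.19 W.
All ideal ⇒ P_in = P_out, so I_supply = 347.19/220 = 1.58 A.

I_supply ≈ 1.58 A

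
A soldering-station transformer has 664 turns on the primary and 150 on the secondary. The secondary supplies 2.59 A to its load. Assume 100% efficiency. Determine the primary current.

For an ideal transformer I_p/I_s = N_s/N_p, so I_p = 2.59 × 150/664 = 0.585 A.

I_p ≈ 0.585 A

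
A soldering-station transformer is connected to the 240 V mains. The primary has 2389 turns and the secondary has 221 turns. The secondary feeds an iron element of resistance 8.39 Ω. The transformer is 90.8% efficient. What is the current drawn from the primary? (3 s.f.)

V_s = 240 × 221/2389 = 22.202 V.
I_s = V_s/R = 22.202/8.39 = 2.6462 A.
P_out = V_s I_s = 22.202 × 2.6462 = 58.751 W.
P_in = P_out/η = 58.751/0.908 = 64.703 W.
I_p = P_in/V_p = 64.703/240 = 0.270 A.

I_p ≈ 0.270 A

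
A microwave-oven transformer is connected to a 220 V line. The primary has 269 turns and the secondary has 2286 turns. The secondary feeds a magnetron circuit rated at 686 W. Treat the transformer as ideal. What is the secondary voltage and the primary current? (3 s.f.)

V_s = V_p × N_s/N_p = 220 × 2286/269 = 1869.6 V.
I_s = P/V_s = 686/1869.6 = 0.36693 A.
I_p = I_s × N_s/N_p = 0.36693 × 2286/269 = 3.12 A.

V_s ≈ 1870 V, I_p ≈ 3.12 A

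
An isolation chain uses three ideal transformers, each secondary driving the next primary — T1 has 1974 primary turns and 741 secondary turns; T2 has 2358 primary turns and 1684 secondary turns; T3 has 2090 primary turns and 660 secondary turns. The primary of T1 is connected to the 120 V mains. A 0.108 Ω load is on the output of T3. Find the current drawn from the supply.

After T1: V = 120.00 × 741/1974 = 45.046 V.
After T2: V = 45.046 × 1684/2358 = 32.170 V.
After T3: V = 32.170 × 660/2090 = 10.159 V.
I_load = 10.159/0.108 = 94.064 A, so P_out = 10.159 × 94.064 = 955.59 W.
All ideal ⇒ P_in = P_out, so I_supply = 955.59/120 = 7.96 A.

I_supply ≈ 7.96 A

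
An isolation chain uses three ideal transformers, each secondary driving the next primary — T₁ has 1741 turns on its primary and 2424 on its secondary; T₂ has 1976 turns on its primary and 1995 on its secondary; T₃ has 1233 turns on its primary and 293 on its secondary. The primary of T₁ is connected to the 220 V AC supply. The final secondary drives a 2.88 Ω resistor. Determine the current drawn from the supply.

After T₁: V = 220.00 × 2424/1741 = 306.31 V.
After T₂: V = 306.31 × 1995/1976 = 309.25 V.
After T₃: V = 309.25 × 293/1233 = 73.488 V.
I_load = 73.488/2.88 = 25.517 A, so P_out = 73.488 × 25.517 = 1875.2 W.
All ideal ⇒ P_in = P_out, so I_supply = 1875.2/220 = 8.52 A.

I_supply ≈ 8.52 A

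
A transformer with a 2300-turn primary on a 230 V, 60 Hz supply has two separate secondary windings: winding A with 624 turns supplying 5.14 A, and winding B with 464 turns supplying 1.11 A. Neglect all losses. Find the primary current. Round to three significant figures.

V_A = 230 × 624/2300 = 62.400 V; V_B = 230 × 464/2300 = 46.400 V.
P_out = V_A I_A + V_B I_B = 62.400×5.14 + 46.400×1.11 = 320.74 + 51.504 = 372.24 W.
Ideal ⇒ P_in = P_out, so I_p = P_out/V_p = 372.24/230 = 1.62 A.

I_p ≈ 1.62 A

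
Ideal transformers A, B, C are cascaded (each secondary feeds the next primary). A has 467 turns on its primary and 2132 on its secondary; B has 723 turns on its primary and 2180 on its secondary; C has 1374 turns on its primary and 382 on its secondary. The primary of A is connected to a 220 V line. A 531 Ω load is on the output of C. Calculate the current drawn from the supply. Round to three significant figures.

I_supply ≈ 6.07 A

After A: V = 220.00 × 2132/467 = 1004.4 V.
After B: V = 1004.4 × 2180/723 = 3028.4 V.
After C: V = 3028.4 × 382/1374 = 841.95 V.
I_load = 841.95/531 = 1.5856 A, so P_out = 841.95 × 1.5856 = 1335.0 W.
All ideal ⇒ P_in = P_out, so I_supply = 1335.0/220 = 6.07 A.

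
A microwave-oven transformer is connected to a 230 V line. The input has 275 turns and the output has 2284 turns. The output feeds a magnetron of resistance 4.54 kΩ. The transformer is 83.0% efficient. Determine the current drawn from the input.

I_in ≈ 4.21 A

V_out = 230 × 2284/275 = 1910.3 V.
I_out = V_out/R = 1910.3/4540 = 0.42076 A.
P_out = V_out I_out = 1910.3 × 0.42076 = 803.76 W.
P_in = P_out/η = 803.76/0.830 = 968.39 W.
I_in = P_in/V_in = 968.39/230 = 4.21 A.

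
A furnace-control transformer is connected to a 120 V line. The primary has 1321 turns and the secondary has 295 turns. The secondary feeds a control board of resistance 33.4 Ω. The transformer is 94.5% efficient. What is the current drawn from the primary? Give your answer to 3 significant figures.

I_p ≈ 0.190 A

V_s = 120 × 295/1321 = 26.798 V.
I_s = V_s/R = 26.798/33.4 = 0.80233 A.
P_out = V_s I_s = 26.798 × 0.80233 = 21.501 W.
P_in = P_out/η = 21.501/0.945 = 22.752 W.
I_p = P_in/V_p = 22.752/120 = 0.190 A.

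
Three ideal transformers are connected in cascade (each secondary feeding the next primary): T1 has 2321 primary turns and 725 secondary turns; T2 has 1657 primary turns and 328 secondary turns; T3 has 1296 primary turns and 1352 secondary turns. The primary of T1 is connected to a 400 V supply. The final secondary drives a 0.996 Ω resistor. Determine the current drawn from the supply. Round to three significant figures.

After T1: V = 400.00 × 725/2321 = 124.95 V.
After T2: V = 124.95 × 328/1657 = 24.733 V.
After T3: V = 24.733 × 1352/1296 = 25.802 V.
I_load = 25.802/0.996 = 25.905 A, so P_out = 25.802 × 25.905 = 668.39 W.
All ideal ⇒ P_in = P_out, so I_supply = 668.39/400 = 1.67 A.

I_supply ≈ 1.67 A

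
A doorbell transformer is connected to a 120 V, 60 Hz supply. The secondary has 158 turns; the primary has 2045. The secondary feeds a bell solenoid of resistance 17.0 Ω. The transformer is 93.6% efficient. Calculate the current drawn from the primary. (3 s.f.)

I_p ≈ 0.0450 A

V_s = 120 × 158/2045 = 9.2714 V.
I_s = V_s/R = 9.2714/17.0 = 0.54538 A.
P_out = V_s I_s = 9.2714 × 0.54538 = 5.0564 W.
P_in = P_out/η = 5.0564/0.936 = 5.4021 W.
I_p = P_in/V_p = 5.4021/120 = 0.0450 A.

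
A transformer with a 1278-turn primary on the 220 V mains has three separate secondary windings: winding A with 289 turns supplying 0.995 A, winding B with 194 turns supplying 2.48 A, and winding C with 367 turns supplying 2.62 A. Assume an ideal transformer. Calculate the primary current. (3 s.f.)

V_A = 220 × 289/1278 = 49.750 V; V_B = 220 × 194/1278 = 33.396 V; V_C = 220 × 367/1278 = 63.177 V.
P_out = V_A I_A + V_B I_B + V_C I_C = 49.750×0.995 + 33.396×2.48 + 63.177×2.62 = 49.501 + 82.822 + 165.52 = 297.85 W.
Ideal ⇒ P_in = P_out, so I_p = P_out/V_p = 297.85/220 = 1.35 A.

I_p ≈ 1.35 A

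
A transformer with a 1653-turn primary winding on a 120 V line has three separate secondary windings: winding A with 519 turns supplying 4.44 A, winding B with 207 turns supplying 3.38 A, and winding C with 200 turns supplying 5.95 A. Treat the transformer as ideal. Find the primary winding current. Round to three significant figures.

V_A = 120 × 519/1653 = 37.677 V; V_B = 120 × 207/1653 = 15.027 V; V_C = 120 × 200/1653 = 14.519 V.
P_out = V_A I_A + V_B I_B + V_C I_C = 37.677×4.44 + 15.027×3.38 + 14.519×5.95 = 167.29 + 50.792 + 86.388 = 304.47 W.
Ideal ⇒ P_in = P_out, so I_p = P_out/V_p = 304.47/120 = 2.54 A.

I_p ≈ 2.54 A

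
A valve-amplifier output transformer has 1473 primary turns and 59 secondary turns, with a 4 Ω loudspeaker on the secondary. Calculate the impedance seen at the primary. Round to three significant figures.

Z_p ≈ 2490 Ω

Z_p = (N_p/N_s)² × Z_s = (1473/59)² × 4 = 2490 Ω.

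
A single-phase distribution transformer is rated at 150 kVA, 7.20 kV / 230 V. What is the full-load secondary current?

I_s ≈ 652 A

I_s = S/V_s = 150000/230 = 652 A.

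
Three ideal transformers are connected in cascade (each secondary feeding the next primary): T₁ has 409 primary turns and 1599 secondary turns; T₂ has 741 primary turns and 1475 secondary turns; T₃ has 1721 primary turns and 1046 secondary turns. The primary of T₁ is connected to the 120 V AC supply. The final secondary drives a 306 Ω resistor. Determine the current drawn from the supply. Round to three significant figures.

Secondary of T₁: V = 120.00 × 1599/409 = 469.14 V.
Secondary of T₂: V = 469.14 × 1475/741 = 933.86 V.
Secondary of T₃: V = 933.86 × 1046/1721 = 567.59 V.
I_load = 567.59/306 = 1.8549 A, so P_out = 567.59 × 1.8549 = 1052.8 W.
All ideal ⇒ P_in = P_out, so I_supply = 1052.8/120 = 8.77 A.

I_supply ≈ 8.77 A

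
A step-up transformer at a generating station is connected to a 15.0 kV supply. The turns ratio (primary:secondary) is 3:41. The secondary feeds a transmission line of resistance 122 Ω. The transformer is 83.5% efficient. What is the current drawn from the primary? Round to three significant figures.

I_p ≈ 27500 A

V_s = 15000 × 41/3 = 205000 V.
I_s = V_s/R = 205000/122 = 1680.3 A.
P_out = V_s I_s = 205000 × 1680.3 = 3.4447×10^8 W.
P_in = P_out/η = 3.4447×10^8/0.835 = 4.1254×10^8 W.
I_p = P_in/V_p = 4.1254×10^8/15000 = 27500 A.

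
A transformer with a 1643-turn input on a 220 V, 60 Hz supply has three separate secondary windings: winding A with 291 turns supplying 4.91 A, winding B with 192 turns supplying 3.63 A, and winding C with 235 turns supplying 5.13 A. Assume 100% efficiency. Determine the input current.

I_in ≈ 2.03 A

V_A = 220 × 291/1643 = 38.965 V; V_B = 220 × 192/1643 = 25.709 V; V_C = 220 × 235/1643 = 31.467 V.
P_out = V_A I_A + V_B I_B + V_C I_C = 38.965×4.91 + 25.709×3.63 + 31.467×5.13 = 191.32 + 93.324 + 161.42 = 446.07 W.
Ideal ⇒ P_in = P_out, so I_in = P_out/V_in = 446.07/220 = 2.03 A.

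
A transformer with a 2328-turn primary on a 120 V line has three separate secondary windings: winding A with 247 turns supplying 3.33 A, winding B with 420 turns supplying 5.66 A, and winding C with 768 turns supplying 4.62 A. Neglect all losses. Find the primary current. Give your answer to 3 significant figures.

I_p ≈ 2.90 A

V_A = 120 × 247/2328 = 12.732 V; V_B = 120 × 420/2328 = 21.649 V; V_C = 120 × 768/2328 = 39.588 V.
P_out = V_A I_A + V_B I_B + V_C I_C = 12.732×3.33 + 21.649×5.66 + 39.588×4.62 = 42.397 + 122.54 + 182.89 = 347.83 W.
Ideal ⇒ P_in = P_out, so I_p = P_out/V_p = 347.83/120 = 2.90 A.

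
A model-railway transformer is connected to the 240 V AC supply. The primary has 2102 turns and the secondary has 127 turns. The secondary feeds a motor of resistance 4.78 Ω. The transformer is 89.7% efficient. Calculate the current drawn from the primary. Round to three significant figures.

I_p ≈ 0.204 A

V_s = 240 × 127/2102 = 14.500 V.
I_s = V_s/R = 14.500/4.78 = 3.0336 A.
P_out = V_s I_s = 14.500 × 3.0336 = 43.988 W.
P_in = P_out/η = 43.988/0.897 = 49.039 W.
I_p = P_in/V_p = 49.039/240 = 0.204 A.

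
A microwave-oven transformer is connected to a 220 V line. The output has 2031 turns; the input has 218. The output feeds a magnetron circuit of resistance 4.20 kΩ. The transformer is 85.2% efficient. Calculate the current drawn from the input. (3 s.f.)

V_out = 220 × 2031/218 = 2049.6 V.
I_out = V_out/R = 2049.6/4200 = 0.48801 A.
P_out = V_out I_out = 2049.6 × 0.48801 = 1000.2 W.
P_in = P_out/η = 1000.2/0.852 = 1174.0 W.
I_in = P_in/V_in = 1174.0/220 = 5.34 A.

I_in ≈ 5.34 A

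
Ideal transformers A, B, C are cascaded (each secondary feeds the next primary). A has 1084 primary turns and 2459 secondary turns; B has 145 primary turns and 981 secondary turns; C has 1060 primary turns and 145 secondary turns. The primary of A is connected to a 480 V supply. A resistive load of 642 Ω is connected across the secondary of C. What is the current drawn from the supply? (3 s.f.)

I_supply ≈ 3.30 A

Secondary of A: V = 480.00 × 2459/1084 = 1088.9 V.
Secondary of B: V = 1088.9 × 981/145 = 7366.7 V.
Secondary of C: V = 7366.7 × 145/1060 = 1007.7 V.
I_load = 1007.7/642 = 1.5696 A, so P_out = 1007.7 × 1.5696 = 1581.7 W.
All ideal ⇒ P_in = P_out, so I_supply = 1581.7/480 = 3.30 A.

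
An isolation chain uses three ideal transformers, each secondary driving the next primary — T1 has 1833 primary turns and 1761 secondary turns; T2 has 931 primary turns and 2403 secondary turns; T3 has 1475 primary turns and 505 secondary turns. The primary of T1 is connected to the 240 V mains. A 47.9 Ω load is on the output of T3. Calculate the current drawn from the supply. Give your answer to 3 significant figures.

Secondary of T1: V = 240.00 × 1761/1833 = 230.57 V.
Secondary of T2: V = 230.57 × 2403/931 = 595.13 V.
Secondary of T3: V = 595.13 × 505/1475 = 203.76 V.
I_load = 203.76/47.9 = 4.2538 A, so P_out = 203.76 × 4.2538 = 866.74 W.
All ideal ⇒ P_in = P_out, so I_supply = 866.74/240 = 3.61 A.

I_supply ≈ 3.61 A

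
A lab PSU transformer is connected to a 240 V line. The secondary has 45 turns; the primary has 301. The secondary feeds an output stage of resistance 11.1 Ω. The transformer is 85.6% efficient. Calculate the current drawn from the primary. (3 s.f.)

V_s = 240 × 45/301 = 35.880 V.
I_s = V_s/R = 35.880/11.1 = 3.2325 A.
P_out = V_s I_s = 35.880 × 3.2325 = 115.98 W.
P_in = P_out/η = 115.98/0.856 = 135.49 W.
I_p = P_in/V_p = 135.49/240 = 0.565 A.

I_p ≈ 0.565 A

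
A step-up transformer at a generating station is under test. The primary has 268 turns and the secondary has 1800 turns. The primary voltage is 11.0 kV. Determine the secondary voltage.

V_s ≈ 73900 V

V_s/V_p = N_s/N_p, so V_s = 11000 × 1800/268 = 73900 V.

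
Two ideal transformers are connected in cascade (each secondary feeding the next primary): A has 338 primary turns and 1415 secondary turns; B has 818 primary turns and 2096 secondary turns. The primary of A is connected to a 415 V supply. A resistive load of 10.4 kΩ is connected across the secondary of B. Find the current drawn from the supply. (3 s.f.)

I_supply ≈ 4.59 A

After A: V = 415.00 × 1415/338 = 1737.4 V.
After B: V = 1737.4 × 2096/818 = 4451.7 V.
I_load = 4451.7/10400 = 0.42805 A, so P_out = 4451.7 × 0.42805 = 1905.5 W.
All ideal ⇒ P_in = P_out, so I_supply = 1905.5/415 = 4.59 A.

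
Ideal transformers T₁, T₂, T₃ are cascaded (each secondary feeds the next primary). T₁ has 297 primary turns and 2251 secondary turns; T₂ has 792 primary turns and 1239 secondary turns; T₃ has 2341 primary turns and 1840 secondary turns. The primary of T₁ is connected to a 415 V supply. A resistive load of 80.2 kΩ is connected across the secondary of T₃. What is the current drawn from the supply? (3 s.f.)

I_supply ≈ 0.449 A

After T₁: V = 415.00 × 2251/297 = 3145.3 V.
After T₂: V = 3145.3 × 1239/792 = 4920.5 V.
After T₃: V = 4920.5 × 1840/2341 = 3867.5 V.
I_load = 3867.5/80200 = 0.048223 A, so P_out = 3867.5 × 0.048223 = 186.50 W.
All ideal ⇒ P_in = P_out, so I_supply = 186.50/415 = 0.449 A.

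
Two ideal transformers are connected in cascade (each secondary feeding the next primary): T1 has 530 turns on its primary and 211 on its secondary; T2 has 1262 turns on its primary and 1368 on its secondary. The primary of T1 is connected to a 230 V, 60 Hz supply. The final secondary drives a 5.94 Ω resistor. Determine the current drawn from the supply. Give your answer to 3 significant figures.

Secondary of T1: V = 230.00 × 211/530 = 91.566 V.
Secondary of T2: V = 91.566 × 1368/1262 = 99.257 V.
I_load = 99.257/5.94 = 16.710 A, so P_out = 99.257 × 16.710 = 1658.6 W.
All ideal ⇒ P_in = P_out, so I_supply = 1658.6/230 = 7.21 A.

I_supply ≈ 7.21 A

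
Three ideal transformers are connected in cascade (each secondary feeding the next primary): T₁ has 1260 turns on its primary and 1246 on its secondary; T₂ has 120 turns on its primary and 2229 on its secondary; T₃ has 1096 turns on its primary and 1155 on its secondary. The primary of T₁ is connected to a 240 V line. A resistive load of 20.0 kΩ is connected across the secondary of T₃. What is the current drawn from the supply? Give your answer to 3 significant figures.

After T₁: V = 240.00 × 1246/1260 = 237.33 V.
After T₂: V = 237.33 × 2229/120 = 4408.5 V.
After T₃: V = 4408.5 × 1155/1096 = 4645.8 V.
I_load = 4645.8/20000 = 0.23229 A, so P_out = 4645.8 × 0.23229 = 1079.2 W.
All ideal ⇒ P_in = P_out, so I_supply = 1079.2/240 = 4.50 A.

I_supply ≈ 4.50 A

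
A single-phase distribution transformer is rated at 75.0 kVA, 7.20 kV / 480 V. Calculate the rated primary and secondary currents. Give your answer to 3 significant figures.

I_p = S/V_p = 75000/7200 = 10.4 A.
I_s = S/V_s = 75000/480 = 156 A.

I_p ≈ 10.4 A, I_s ≈ 156 A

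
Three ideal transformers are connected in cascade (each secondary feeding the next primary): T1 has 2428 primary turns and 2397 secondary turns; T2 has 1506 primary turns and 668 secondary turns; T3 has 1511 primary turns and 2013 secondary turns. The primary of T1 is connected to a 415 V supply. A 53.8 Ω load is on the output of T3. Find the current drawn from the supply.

After T1: V = 415.00 × 2397/2428 = 409.70 V.
After T2: V = 409.70 × 668/1506 = 181.73 V.
After T3: V = 181.73 × 2013/1511 = 242.10 V.
I_load = 242.10/53.8 = 4.5000 A, so P_out = 242.10 × 4.5000 = 1089.5 W.
All ideal ⇒ P_in = P_out, so I_supply = 1089.5/415 = 2.63 A.

I_supply ≈ 2.63 A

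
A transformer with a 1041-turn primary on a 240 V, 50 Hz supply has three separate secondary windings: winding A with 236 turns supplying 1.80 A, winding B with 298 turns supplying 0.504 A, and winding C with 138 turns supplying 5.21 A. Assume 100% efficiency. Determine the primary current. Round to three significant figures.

I_p ≈ 1.24 A

V_A = 240 × 236/1041 = 54.409 V; V_B = 240 × 298/1041 = 68.703 V; V_C = 240 × 138/1041 = 31.816 V.
P_out = V_A I_A + V_B I_B + V_C I_C = 54.409×1.80 + 68.703×0.504 + 31.816×5.21 = 97.937 + 34.626 + 165.76 = 298.32 W.
Ideal ⇒ P_in = P_out, so I_p = P_out/V_p = 298.32/240 = 1.24 A.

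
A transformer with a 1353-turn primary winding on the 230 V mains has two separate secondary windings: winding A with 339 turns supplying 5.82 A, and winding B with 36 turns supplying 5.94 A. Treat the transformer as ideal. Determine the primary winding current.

V_A = 230 × 339/1353 = 57.627 V; V_B = 230 × 36/1353 = 6.1197 V.
P_out = V_A I_A + V_B I_B = 57.627×5.82 + 6.1197×5.94 = 335.39 + 36.351 = 371.74 W.
Ideal ⇒ P_in = P_out, so I_p = P_out/V_p = 371.74/230 = 1.62 A.

I_p ≈ 1.62 A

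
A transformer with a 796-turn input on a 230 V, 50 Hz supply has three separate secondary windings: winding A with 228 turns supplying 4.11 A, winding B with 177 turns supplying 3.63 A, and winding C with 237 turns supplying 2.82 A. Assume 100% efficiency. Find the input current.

V_A = 230 × 228/796 = 65.879 V; V_B = 230 × 177/796 = 51.143 V; V_C = 230 × 237/796 = 68.480 V.
P_out = V_A I_A + V_B I_B + V_C I_C = 65.879×4.11 + 51.143×3.63 + 68.480×2.82 = 270.76 + 185.65 + 193.11 = 649.53 W.
Ideal ⇒ P_in = P_out, so I_in = P_out/V_in = 649.53/230 = 2.82 A.

I_in ≈ 2.82 A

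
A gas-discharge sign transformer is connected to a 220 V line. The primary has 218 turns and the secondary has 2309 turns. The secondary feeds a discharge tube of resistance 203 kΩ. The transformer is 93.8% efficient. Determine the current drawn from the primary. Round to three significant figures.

I_p ≈ 0.130 A

V_s = 220 × 2309/218 = 2330.2 V.
I_s = V_s/R = 2330.2/203000 = 0.011479 A.
P_out = V_s I_s = 2330.2 × 0.011479 = 26.748 W.
P_in = P_out/η = 26.748/0.938 = 28.516 W.
I_p = P_in/V_p = 28.516/220 = 0.130 A.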